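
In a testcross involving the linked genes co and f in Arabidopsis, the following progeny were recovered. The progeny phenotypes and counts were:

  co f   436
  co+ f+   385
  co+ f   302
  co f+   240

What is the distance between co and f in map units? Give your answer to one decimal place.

The two most frequent classes, co+ f+ (385) and co f (436), are the parental types, so the F1 was co+ f+ / co f.
The recombinant classes are co+ f and co f+: 302 + 240 = 542.
Recombination frequency = 542/1363 = 0.3977 ≈ 39.8%, i.e. 39.8 map units.

39.8 map units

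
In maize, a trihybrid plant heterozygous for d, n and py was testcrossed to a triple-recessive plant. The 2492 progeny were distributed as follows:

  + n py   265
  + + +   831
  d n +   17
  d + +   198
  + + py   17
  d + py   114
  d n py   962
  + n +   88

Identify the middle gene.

py

The two most frequent reciprocal classes, + + + and d n py, are the parental types, so the F1 was + + + / d n py.
The two rarest classes, + + py and d n +, are the double crossovers. Comparing them with the parentals, only the py allele has switched, so py is the middle locus and the order is d – py – n.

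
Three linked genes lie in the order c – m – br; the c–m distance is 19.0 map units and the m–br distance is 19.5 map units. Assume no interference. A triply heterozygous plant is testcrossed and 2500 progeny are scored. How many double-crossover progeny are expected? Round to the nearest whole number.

93

Map distances give recombination frequencies of 0.190 and 0.195 for the two intervals.
With no interference, expected double-crossover frequency = 0.190 × 0.195 = 0.03705.
Expected number = 0.03705 × 2500 = 92.62 ≈ 93.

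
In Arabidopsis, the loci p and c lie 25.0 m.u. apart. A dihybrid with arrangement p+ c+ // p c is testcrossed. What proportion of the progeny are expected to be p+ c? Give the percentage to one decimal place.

A map distance of 25.0 m.u. corresponds to a recombination frequency of 0.250.
The F1 is p+ c+ / p c, so p+ c is a recombinant gamete class with expected frequency r/2 = 0.250/2 = 0.1250.
That is 0.1250 = 12.5% of the progeny.

12.5%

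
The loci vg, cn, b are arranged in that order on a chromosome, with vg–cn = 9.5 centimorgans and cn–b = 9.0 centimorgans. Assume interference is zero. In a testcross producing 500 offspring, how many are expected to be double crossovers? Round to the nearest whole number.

Map distances give recombination frequencies of 0.095 and 0.090 for the two intervals.
With no interference, expected double-crossover frequency = 0.095 × 0.090 = 0.00855.
Expected number = 0.00855 × 500 = 4.28 ≈ 4.

4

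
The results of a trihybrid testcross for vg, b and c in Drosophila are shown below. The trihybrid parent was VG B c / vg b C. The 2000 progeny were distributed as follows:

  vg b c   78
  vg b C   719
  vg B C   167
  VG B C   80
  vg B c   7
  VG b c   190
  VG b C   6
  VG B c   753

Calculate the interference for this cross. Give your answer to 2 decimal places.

0.59

The two rarest classes, vg B c and VG b C, are the double crossovers. Comparing them with the parentals, only the vg allele has switched, so vg is the middle locus and the order is c – vg – b.
c–vg: (158 + 13)/2000 = 0.0855; vg–b: (357 + 13)/2000 = 0.1850.
Expected DCO frequency = 0.0855 × 0.1850 ≈ 0.01582; observed = 13/2000 ≈ 0.00650.
Coefficient of coincidence = 0.00650/0.01582 ≈ 0.41; interference = 1 − 0.41 = 0.59.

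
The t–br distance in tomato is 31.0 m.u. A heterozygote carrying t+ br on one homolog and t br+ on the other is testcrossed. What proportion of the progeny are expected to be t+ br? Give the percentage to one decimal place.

A map distance of 31.0 m.u. corresponds to a recombination frequency of 0.310.
The F1 is t+ br / t br+, so t+ br is a parental gamete class with expected frequency (1 − r)/2 = 0.690/2 = 0.3450.
That is 0.3450 = 34.5% of the progeny.

34.5%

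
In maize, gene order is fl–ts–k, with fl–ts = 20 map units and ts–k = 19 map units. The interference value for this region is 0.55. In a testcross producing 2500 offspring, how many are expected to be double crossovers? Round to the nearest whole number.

43

Map distances give recombination frequencies of 0.200 and 0.190 for the two intervals.
With interference 0.55 (so coincidence = 0.45), expected double-crossover frequency = 0.200 × 0.190 × 0.45 = 0.01710.
Expected number = 0.01710 × 2500 = 42.75 ≈ 43.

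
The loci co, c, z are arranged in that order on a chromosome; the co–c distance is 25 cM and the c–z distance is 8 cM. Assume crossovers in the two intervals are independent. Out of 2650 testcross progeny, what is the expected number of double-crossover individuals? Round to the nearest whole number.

Map distances give recombination frequencies of 0.250 and 0.080 for the two intervals.
With no interference, expected double-crossover frequency = 0.250 × 0.080 = 0.02000.
Expected number = 0.02000 × 2650 = 53.00 ≈ 53.

53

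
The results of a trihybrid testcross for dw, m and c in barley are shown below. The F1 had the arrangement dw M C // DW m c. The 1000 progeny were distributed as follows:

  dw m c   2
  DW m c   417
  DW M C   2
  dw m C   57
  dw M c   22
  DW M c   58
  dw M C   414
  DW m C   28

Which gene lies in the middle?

The two rarest classes, DW M C and dw m c, are the double crossovers. Comparing them with the parentals, only the dw allele has switched, so dw is the middle locus and the order is c – dw – m.

dw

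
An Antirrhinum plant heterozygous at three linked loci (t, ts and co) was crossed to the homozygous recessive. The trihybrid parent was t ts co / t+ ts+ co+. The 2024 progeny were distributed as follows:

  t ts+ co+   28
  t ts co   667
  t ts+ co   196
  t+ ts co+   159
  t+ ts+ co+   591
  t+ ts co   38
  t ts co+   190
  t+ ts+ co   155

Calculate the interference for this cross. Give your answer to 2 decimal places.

0.23

The two rarest classes, t+ ts co and t ts+ co+, are the double crossovers. Comparing them with the parentals, only the t allele has switched, so t is the middle locus and the order is ts – t – co.
ts–t: (355 + 66)/2024 = 0.2080; t–co: (345 + 66)/2024 = 0.2031.
Expected DCO frequency = 0.2080 × 0.2031 ≈ 0.04224; observed = 66/2024 ≈ 0.03261.
Coefficient of coincidence = 0.03261/0.04224 ≈ 0.77; interference = 1 − 0.77 = 0.23.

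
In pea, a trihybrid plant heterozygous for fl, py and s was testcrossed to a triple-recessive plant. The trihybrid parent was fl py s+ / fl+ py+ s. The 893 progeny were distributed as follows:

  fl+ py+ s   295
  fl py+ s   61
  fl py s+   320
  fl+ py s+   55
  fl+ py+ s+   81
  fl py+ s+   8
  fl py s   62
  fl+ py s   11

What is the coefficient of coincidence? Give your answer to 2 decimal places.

0.78

The two rarest classes, fl py+ s+ and fl+ py s, are the double crossovers. Comparing them with the parentals, only the py allele has switched, so py is the middle locus and the order is s – py – fl.
s–py: (143 + 19)/893 = 0.1814; py–fl: (116 + 19)/893 = 0.1512.
Expected DCO frequency = 0.1814 × 0.1512 ≈ 0.02743; observed = 19/893 ≈ 0.02128.
Coefficient of coincidence = 0.02128/0.02743 ≈ 0.78.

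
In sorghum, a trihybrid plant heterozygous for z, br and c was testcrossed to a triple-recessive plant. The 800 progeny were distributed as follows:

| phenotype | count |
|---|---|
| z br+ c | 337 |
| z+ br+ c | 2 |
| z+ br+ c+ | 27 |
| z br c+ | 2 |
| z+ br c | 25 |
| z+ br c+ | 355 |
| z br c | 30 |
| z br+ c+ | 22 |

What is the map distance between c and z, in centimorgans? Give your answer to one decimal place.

The two most frequent reciprocal classes, z br+ c and z+ br c+, are the parental types, so the F1 was z br+ c / z+ br c+.
The two rarest classes, z+ br+ c and z br c+, are the double crossovers. Comparing them with the parentals, only the z allele has switched, so z is the middle locus and the order is br – z – c.
Crossovers in the z–c interval produce the single-crossover classes z br+ c+ and z+ br c (22 + 25 = 47) plus the double crossovers (4).
RF(z–c) = (47 + 4) / 800 = 51/800 = 0.0638 → 6.4 centimorgans.

6.4 centimorgans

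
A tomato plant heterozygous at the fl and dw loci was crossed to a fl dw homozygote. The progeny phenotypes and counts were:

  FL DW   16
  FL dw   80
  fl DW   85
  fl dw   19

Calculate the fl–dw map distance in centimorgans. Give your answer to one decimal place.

17.5 centimorgans

The two most frequent classes, FL dw (80) and fl DW (85), are the parental types, so the F1 was FL dw / fl DW.
The recombinant classes are FL DW and fl dw: 16 + 19 = 35.
Recombination frequency = 35/200 = 0.1750 ≈ 17.5%, i.e. 17.5 centimorgans.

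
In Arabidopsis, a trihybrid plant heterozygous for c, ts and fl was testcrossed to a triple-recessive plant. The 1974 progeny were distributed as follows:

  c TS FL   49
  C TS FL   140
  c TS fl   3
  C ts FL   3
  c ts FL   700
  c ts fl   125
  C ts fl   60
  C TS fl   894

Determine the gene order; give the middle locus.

c

The two most frequent reciprocal classes, C TS fl and c ts FL, are the parental types, so the F1 was C TS fl / c ts FL.
The two rarest classes, c TS fl and C ts FL, are the double crossovers. Comparing them with the parentals, only the c allele has switched, so c is the middle locus and the order is ts – c – fl.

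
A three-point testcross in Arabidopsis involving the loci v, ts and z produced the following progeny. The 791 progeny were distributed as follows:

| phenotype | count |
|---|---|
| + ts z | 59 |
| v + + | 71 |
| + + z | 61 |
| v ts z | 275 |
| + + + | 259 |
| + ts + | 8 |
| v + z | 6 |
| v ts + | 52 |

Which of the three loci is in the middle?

ts

The two most frequent reciprocal classes, v ts z and + + +, are the parental types, so the F1 was v ts z / + + +.
The two rarest classes, v + z and + ts +, are the double crossovers. Comparing them with the parentals, only the ts allele has switched, so ts is the middle locus and the order is v – ts – z.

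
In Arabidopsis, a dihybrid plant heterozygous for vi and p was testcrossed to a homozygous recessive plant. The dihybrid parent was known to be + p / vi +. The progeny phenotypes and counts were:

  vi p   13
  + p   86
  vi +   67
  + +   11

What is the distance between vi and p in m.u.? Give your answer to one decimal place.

The recombinant classes are + + and vi p: 11 + 13 = 24.
Recombination frequency = 24/177 = 0.1356 ≈ 13.6%, i.e. 13.6 m.u.

13.6 m.u.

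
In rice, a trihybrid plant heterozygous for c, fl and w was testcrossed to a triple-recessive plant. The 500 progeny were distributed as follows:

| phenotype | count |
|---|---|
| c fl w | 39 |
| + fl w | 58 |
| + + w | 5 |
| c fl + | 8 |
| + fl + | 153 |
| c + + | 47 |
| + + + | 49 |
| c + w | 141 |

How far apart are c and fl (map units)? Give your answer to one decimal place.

20.2 map units

The two most frequent reciprocal classes, c + w and + fl +, are the parental types, so the F1 was c + w / + fl +.
The two rarest classes, + + w and c fl +, are the double crossovers. Comparing them with the parentals, only the c allele has switched, so c is the middle locus and the order is w – c – fl.
Crossovers in the c–fl interval produce the single-crossover classes c fl w and + + + (39 + 49 = 88) plus the double crossovers (13).
RF(c–fl) = (88 + 13) / 500 = 101/500 = 0.2020 → 20.2 map units.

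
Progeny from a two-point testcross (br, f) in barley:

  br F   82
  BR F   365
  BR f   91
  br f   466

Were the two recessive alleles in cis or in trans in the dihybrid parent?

cis

The two most frequent classes are BR F (365) and br f (466); these are the parental (non-recombinant) types.
So the F1 carried BR F on one chromosome and br f on the other — the recessive alleles are on the same chromosome (cis / coupling).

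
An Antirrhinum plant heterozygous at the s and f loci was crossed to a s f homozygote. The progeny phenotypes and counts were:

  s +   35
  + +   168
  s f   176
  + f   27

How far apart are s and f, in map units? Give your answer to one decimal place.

15.3 map units

The two most frequent classes, + + (168) and s f (176), are the parental types, so the F1 was + + / s f.
The recombinant classes are + f and s +: 27 + 35 = 62.
Recombination frequency = 62/406 = 0.1527 ≈ 15.3%, i.e. 15.3 map units.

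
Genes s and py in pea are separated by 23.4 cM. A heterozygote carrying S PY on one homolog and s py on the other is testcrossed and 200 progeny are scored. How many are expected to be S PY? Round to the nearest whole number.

A map distance of 23.4 cM corresponds to a recombination frequency of 0.234.
The F1 is S PY / s py, so S PY is a parental gamete class with expected frequency (1 − r)/2 = 0.766/2 = 0.3830.
Expected number = 0.3830 × 200 = 76.60 ≈ 77.

77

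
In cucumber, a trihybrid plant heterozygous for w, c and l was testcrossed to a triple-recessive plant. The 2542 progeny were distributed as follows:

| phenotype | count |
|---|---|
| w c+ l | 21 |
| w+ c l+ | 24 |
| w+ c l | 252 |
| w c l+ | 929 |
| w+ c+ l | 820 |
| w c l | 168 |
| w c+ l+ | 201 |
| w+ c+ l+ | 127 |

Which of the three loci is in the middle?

w

The two most frequent reciprocal classes, w c l+ and w+ c+ l, are the parental types, so the F1 was w c l+ / w+ c+ l.
The two rarest classes, w+ c l+ and w c+ l, are the double crossovers. Comparing them with the parentals, only the w allele has switched, so w is the middle locus and the order is c – w – l.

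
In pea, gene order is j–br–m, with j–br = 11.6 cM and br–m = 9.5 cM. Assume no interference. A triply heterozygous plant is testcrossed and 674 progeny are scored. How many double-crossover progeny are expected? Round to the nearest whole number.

7

Map distances give recombination frequencies of 0.116 and 0.095 for the two intervals.
With no interference, expected double-crossover frequency = 0.116 × 0.095 = 0.01102.
Expected number = 0.01102 × 674 = 7.43 ≈ 7.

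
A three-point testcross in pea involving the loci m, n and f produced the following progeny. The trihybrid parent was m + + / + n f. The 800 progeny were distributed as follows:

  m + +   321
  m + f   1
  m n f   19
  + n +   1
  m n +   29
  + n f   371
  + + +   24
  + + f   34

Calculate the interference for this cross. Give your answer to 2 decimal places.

The two rarest classes, m + f and + n +, are the double crossovers. Comparing them with the parentals, only the f allele has switched, so f is the middle locus and the order is n – f – m.
n–f: (63 + 2)/800 = 0.0813; f–m: (43 + 2)/800 = 0.0563.
Expected DCO frequency = 0.0813 × 0.0563 ≈ 0.00458; observed = 2/800 ≈ 0.00250.
Coefficient of coincidence = 0.00250/0.00458 ≈ 0.55; interference = 1 − 0.55 = 0.45.

0.45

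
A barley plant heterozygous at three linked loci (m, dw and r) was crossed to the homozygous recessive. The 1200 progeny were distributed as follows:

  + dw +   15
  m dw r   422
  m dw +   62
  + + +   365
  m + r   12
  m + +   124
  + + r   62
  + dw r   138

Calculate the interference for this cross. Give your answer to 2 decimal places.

The two most frequent reciprocal classes, + + + and m dw r, are the parental types, so the F1 was + + + / m dw r.
The two rarest classes, + dw + and m + r, are the double crossovers. Comparing them with the parentals, only the dw allele has switched, so dw is the middle locus and the order is r – dw – m.
r–dw: (124 + 27)/1200 = 0.1258; dw–m: (262 + 27)/1200 = 0.2408.
Expected DCO frequency = 0.1258 × 0.2408 ≈ 0.03029; observed = 27/1200 ≈ 0.02250.
Coefficient of coincidence = 0.02250/0.03029 ≈ 0.74; interference = 1 − 0.74 = 0.26.

0.26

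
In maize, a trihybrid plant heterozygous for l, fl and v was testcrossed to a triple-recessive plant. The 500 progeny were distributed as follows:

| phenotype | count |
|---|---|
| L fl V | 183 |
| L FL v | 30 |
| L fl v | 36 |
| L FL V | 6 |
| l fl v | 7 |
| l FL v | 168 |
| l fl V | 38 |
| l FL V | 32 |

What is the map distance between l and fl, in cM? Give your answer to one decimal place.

16.2 cM

The two most frequent reciprocal classes, l FL v and L fl V, are the parental types, so the F1 was l FL v / L fl V.
The two rarest classes, l fl v and L FL V, are the double crossovers. Comparing them with the parentals, only the fl allele has switched, so fl is the middle locus and the order is v – fl – l.
Crossovers in the fl–l interval produce the single-crossover classes L FL v and l fl V (30 + 38 = 68) plus the double crossovers (13).
RF(fl–l) = (68 + 13) / 500 = 81/500 = 0.1620 → 16.2 cM.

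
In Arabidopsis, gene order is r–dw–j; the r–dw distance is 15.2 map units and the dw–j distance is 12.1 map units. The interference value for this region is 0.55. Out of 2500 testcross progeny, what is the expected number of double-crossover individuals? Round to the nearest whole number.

Map distances give recombination frequencies of 0.152 and 0.121 for the two intervals.
With interference 0.55 (so coincidence = 0.45), expected double-crossover frequency = 0.152 × 0.121 × 0.45 = 0.00828.
Expected number = 0.00828 × 2500 = 20.69 ≈ 21.

21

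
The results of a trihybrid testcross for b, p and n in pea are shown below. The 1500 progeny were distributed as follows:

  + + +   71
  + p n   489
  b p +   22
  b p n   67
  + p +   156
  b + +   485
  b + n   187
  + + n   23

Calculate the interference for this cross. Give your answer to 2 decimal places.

0.05

The two most frequent reciprocal classes, + p n and b + +, are the parental types, so the F1 was + p n / b + +.
The two rarest classes, + + n and b p +, are the double crossovers. Comparing them with the parentals, only the p allele has switched, so p is the middle locus and the order is n – p – b.
n–p: (343 + 45)/1500 = 0.2587; p–b: (138 + 45)/1500 = 0.1220.
Expected DCO frequency = 0.2587 × 0.1220 ≈ 0.03156; observed = 45/1500 ≈ 0.03000.
Coefficient of coincidence = 0.03000/0.03156 ≈ 0.95; interference = 1 − 0.95 = 0.05.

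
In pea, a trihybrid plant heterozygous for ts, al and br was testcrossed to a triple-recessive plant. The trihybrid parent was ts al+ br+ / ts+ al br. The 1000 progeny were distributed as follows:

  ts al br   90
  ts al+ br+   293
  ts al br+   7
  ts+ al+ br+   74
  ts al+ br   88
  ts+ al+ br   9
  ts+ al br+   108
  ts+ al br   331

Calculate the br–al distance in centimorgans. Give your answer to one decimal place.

21.2 centimorgans

The two rarest classes, ts al br+ and ts+ al+ br, are the double crossovers. Comparing them with the parentals, only the al allele has switched, so al is the middle locus and the order is br – al – ts.
Crossovers in the br–al interval produce the single-crossover classes ts al+ br and ts+ al br+ (88 + 108 = 196) plus the double crossovers (16).
RF(br–al) = (196 + 16) / 1000 = 212/1000 = 0.2120 → 21.2 centimorgans.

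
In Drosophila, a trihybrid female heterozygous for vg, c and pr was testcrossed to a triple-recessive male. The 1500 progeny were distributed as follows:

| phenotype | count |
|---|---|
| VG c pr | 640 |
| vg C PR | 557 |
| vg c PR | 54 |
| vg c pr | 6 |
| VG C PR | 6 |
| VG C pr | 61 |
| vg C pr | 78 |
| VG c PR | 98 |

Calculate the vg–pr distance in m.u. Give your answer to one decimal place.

The two most frequent reciprocal classes, VG c pr and vg C PR, are the parental types, so the F1 was VG c pr / vg C PR.
The two rarest classes, vg c pr and VG C PR, are the double crossovers. Comparing them with the parentals, only the vg allele has switched, so vg is the middle locus and the order is c – vg – pr.
Crossovers in the vg–pr interval produce the single-crossover classes VG c PR and vg C pr (98 + 78 = 176) plus the double crossovers (12).
RF(vg–pr) = (176 + 12) / 1500 = 188/1500 = 0.1253 → 12.5 m.u.

12.5 m.u.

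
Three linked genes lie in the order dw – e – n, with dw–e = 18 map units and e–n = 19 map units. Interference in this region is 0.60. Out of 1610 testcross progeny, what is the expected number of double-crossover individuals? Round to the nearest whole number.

Map distances give recombination frequencies of 0.180 and 0.190 for the two intervals.
With interference 0.60 (so coincidence = 0.40), expected double-crossover frequency = 0.180 × 0.190 × 0.40 = 0.01368.
Expected number = 0.01368 × 1610 = 22.02 ≈ 22.

22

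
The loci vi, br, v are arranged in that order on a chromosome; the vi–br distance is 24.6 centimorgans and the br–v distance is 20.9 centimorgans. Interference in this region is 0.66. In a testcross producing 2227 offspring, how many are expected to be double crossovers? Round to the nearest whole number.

39

Map distances give recombination frequencies of 0.246 and 0.209 for the two intervals.
With interference 0.66 (so coincidence = 0.34), expected double-crossover frequency = 0.246 × 0.209 × 0.34 = 0.01748.
Expected number = 0.01748 × 2227 = 38.93 ≈ 39.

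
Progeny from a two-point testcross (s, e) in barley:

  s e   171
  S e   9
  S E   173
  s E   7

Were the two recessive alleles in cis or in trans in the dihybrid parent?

cis

The two most frequent classes are S E (173) and s e (171); these are the parental (non-recombinant) types.
So the F1 carried S E on one chromosome and s e on the other — the recessive alleles are on the same chromosome (cis / coupling).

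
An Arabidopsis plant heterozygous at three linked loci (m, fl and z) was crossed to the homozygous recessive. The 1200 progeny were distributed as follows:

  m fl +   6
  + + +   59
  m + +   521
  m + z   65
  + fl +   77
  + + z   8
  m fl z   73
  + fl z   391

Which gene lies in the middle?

fl

The two most frequent reciprocal classes, + fl z and m + +, are the parental types, so the F1 was + fl z / m + +.
The two rarest classes, + + z and m fl +, are the double crossovers. Comparing them with the parentals, only the fl allele has switched, so fl is the middle locus and the order is m – fl – z.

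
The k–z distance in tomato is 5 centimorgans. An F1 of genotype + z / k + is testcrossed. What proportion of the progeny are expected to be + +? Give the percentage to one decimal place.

A map distance of 5 centimorgans corresponds to a recombination frequency of 0.050.
The F1 is + z / k +, so + + is a recombinant gamete class with expected frequency r/2 = 0.050/2 = 0.0250.
That is 0.0250 = 2.5% of the progeny.

2.5%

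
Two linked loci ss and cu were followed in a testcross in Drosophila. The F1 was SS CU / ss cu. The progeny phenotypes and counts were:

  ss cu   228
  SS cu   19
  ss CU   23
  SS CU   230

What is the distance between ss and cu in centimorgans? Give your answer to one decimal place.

8.4 centimorgans

The recombinant classes are SS cu and ss CU: 19 + 23 = 42.
Recombination frequency = 42/500 = 0.0840 ≈ 8.4%, i.e. 8.4 centimorgans.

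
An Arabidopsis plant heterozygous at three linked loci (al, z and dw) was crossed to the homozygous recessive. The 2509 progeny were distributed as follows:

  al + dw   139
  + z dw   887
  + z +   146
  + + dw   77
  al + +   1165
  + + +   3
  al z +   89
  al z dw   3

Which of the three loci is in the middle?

al

The two most frequent reciprocal classes, al + + and + z dw, are the parental types, so the F1 was al + + / + z dw.
The two rarest classes, + + + and al z dw, are the double crossovers. Comparing them with the parentals, only the al allele has switched, so al is the middle locus and the order is z – al – dw.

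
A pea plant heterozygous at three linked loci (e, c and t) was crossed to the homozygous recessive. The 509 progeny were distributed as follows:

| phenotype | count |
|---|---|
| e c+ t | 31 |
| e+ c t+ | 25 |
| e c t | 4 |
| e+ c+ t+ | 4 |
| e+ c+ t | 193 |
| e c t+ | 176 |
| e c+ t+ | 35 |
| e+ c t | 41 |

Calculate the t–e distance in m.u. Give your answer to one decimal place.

12.6 m.u.

The two most frequent reciprocal classes, e+ c+ t and e c t+, are the parental types, so the F1 was e+ c+ t / e c t+.
The two rarest classes, e+ c+ t+ and e c t, are the double crossovers. Comparing them with the parentals, only the t allele has switched, so t is the middle locus and the order is c – t – e.
Crossovers in the t–e interval produce the single-crossover classes e c+ t and e+ c t+ (31 + 25 = 56) plus the double crossovers (8).
RF(t–e) = (56 + 8) / 509 = 64/509 = 0.1257 → 12.6 m.u.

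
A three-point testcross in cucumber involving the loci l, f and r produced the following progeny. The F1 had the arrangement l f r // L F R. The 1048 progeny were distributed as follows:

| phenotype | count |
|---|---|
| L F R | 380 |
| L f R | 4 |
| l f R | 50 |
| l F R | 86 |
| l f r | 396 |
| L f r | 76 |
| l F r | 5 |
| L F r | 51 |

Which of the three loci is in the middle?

f

The two rarest classes, l F r and L f R, are the double crossovers. Comparing them with the parentals, only the f allele has switched, so f is the middle locus and the order is r – f – l.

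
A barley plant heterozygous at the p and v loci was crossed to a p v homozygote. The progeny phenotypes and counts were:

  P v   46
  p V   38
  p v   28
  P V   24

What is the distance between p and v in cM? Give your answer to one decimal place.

The two most frequent classes, P v (46) and p V (38), are the parental types, so the F1 was P v / p V.
The recombinant classes are P V and p v: 24 + 28 = 52.
Recombination frequency = 52/136 = 0.3824 ≈ 38.2%, i.e. 38.2 cM.

38.2 cM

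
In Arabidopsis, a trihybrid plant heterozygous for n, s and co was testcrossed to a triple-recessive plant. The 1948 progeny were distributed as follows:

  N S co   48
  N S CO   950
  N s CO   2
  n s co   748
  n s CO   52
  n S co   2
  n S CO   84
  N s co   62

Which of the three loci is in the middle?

The two most frequent reciprocal classes, N S CO and n s co, are the parental types, so the F1 was N S CO / n s co.
The two rarest classes, N s CO and n S co, are the double crossovers. Comparing them with the parentals, only the s allele has switched, so s is the middle locus and the order is n – s – co.

s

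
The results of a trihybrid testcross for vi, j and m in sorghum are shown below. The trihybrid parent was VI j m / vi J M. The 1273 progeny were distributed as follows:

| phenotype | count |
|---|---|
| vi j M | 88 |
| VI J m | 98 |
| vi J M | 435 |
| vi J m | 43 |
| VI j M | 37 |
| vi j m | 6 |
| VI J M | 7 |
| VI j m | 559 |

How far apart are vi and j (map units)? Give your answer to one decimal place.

15.6 map units

The two rarest classes, vi j m and VI J M, are the double crossovers. Comparing them with the parentals, only the vi allele has switched, so vi is the middle locus and the order is j – vi – m.
Crossovers in the j–vi interval produce the single-crossover classes VI J m and vi j M (98 + 88 = 186) plus the double crossovers (13).
RF(j–vi) = (186 + 13) / 1273 = 199/1273 = 0.1563 → 15.6 map units.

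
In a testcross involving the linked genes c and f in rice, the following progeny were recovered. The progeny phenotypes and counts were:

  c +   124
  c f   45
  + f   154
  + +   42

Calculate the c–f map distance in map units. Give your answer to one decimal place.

23.8 map units

The two most frequent classes, + f (154) and c + (124), are the parental types, so the F1 was + f / c +.
The recombinant classes are + + and c f: 42 + 45 = 87.
Recombination frequency = 87/365 = 0.2384 ≈ 23.8%, i.e. 23.8 map units.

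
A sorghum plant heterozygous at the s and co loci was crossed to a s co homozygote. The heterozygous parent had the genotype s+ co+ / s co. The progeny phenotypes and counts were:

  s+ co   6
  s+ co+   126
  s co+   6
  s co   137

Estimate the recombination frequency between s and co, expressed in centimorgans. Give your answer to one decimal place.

4.4 centimorgans

The recombinant classes are s+ co and s co+: 6 + 6 = 12.
Recombination frequency = 12/275 = 0.0436 ≈ 4.4%, i.e. 4.4 centimorgans.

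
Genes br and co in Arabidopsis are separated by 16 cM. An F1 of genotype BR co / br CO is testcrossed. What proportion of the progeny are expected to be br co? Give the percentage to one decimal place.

8.0%

A map distance of 16 cM corresponds to a recombination frequency of 0.160.
The F1 is BR co / br CO, so br co is a recombinant gamete class with expected frequency r/2 = 0.160/2 = 0.0800.
That is 0.0800 = 8.0% of the progeny.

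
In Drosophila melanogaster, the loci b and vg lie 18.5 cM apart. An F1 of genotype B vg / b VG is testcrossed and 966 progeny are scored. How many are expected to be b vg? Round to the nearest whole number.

A map distance of 18.5 cM corresponds to a recombination frequency of 0.185.
The F1 is B vg / b VG, so b vg is a recombinant gamete class with expected frequency r/2 = 0.185/2 = 0.0925.
Expected number = 0.0925 × 966 = 89.36 ≈ 89.

89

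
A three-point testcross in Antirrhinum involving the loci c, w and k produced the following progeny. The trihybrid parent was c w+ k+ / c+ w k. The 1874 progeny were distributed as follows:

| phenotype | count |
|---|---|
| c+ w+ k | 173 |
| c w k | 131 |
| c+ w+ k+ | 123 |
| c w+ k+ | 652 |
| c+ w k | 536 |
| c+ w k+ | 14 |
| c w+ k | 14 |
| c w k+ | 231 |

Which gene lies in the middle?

k

The two rarest classes, c w+ k and c+ w k+, are the double crossovers. Comparing them with the parentals, only the k allele has switched, so k is the middle locus and the order is c – k – w.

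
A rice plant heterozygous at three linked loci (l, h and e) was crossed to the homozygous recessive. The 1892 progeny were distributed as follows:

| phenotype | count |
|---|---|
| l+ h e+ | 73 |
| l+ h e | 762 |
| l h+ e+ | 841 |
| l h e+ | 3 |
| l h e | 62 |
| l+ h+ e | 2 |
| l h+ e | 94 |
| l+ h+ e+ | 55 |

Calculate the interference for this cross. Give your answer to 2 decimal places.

The two most frequent reciprocal classes, l h+ e+ and l+ h e, are the parental types, so the F1 was l h+ e+ / l+ h e.
The two rarest classes, l h e+ and l+ h+ e, are the double crossovers. Comparing them with the parentals, only the h allele has switched, so h is the middle locus and the order is l – h – e.
l–h: (117 + 5)/1892 = 0.0645; h–e: (167 + 5)/1892 = 0.0909.
Expected DCO frequency = 0.0645 × 0.0909 ≈ 0.00586; observed = 5/1892 ≈ 0.00264.
Coefficient of coincidence = 0.00264/0.00586 ≈ 0.45; interference = 1 − 0.45 = 0.55.

0.55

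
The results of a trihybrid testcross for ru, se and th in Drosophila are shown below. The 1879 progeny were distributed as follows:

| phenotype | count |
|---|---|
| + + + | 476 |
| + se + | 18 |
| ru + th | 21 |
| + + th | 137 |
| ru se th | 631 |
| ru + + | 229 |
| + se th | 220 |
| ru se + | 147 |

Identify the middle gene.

The two most frequent reciprocal classes, + + + and ru se th, are the parental types, so the F1 was + + + / ru se th.
The two rarest classes, + se + and ru + th, are the double crossovers. Comparing them with the parentals, only the se allele has switched, so se is the middle locus and the order is th – se – ru.

se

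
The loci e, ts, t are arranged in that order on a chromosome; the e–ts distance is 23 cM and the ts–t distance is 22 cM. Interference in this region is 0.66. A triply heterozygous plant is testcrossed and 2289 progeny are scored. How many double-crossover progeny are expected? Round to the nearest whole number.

39

Map distances give recombination frequencies of 0.230 and 0.220 for the two intervals.
With interference 0.66 (so coincidence = 0.34), expected double-crossover frequency = 0.230 × 0.220 × 0.34 = 0.01720.
Expected number = 0.01720 × 2289 = 39.38 ≈ 39.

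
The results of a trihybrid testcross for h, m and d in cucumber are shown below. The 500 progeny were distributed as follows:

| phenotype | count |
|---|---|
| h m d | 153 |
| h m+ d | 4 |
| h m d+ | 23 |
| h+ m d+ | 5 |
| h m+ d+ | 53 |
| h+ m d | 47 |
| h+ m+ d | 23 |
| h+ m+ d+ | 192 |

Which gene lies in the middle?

The two most frequent reciprocal classes, h m d and h+ m+ d+, are the parental types, so the F1 was h m d / h+ m+ d+.
The two rarest classes, h m+ d and h+ m d+, are the double crossovers. Comparing them with the parentals, only the m allele has switched, so m is the middle locus and the order is h – m – d.

m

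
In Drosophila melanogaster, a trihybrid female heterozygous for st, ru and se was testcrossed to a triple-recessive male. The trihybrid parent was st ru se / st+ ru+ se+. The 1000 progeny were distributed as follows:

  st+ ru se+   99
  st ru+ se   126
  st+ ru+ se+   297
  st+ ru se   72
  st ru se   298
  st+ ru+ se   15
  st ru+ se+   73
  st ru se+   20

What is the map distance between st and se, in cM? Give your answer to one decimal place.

The two rarest classes, st ru se+ and st+ ru+ se, are the double crossovers. Comparing them with the parentals, only the se allele has switched, so se is the middle locus and the order is st – se – ru.
Crossovers in the st–se interval produce the single-crossover classes st+ ru se and st ru+ se+ (72 + 73 = 145) plus the double crossovers (35).
RF(st–se) = (145 + 35) / 1000 = 180/1000 = 0.1800 → 18.0 cM.

18.0 cM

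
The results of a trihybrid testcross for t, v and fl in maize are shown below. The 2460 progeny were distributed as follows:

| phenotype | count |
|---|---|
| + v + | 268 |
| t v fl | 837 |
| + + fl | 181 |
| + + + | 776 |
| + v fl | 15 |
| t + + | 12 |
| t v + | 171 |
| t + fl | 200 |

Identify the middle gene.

t

The two most frequent reciprocal classes, + + + and t v fl, are the parental types, so the F1 was + + + / t v fl.
The two rarest classes, t + + and + v fl, are the double crossovers. Comparing them with the parentals, only the t allele has switched, so t is the middle locus and the order is fl – t – v.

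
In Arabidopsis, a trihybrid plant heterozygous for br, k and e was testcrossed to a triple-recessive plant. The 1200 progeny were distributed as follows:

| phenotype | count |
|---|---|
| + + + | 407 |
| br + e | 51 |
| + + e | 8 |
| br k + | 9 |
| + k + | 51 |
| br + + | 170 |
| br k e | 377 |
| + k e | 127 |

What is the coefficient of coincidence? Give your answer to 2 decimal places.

0.55

The two most frequent reciprocal classes, + + + and br k e, are the parental types, so the F1 was + + + / br k e.
The two rarest classes, + + e and br k +, are the double crossovers. Comparing them with the parentals, only the e allele has switched, so e is the middle locus and the order is br – e – k.
br–e: (297 + 17)/1200 = 0.2617; e–k: (102 + 17)/1200 = 0.0992.
Expected DCO frequency = 0.2617 × 0.0992 ≈ 0.02596; observed = 17/1200 ≈ 0.01417.
Coefficient of coincidence = 0.01417/0.02596 ≈ 0.55.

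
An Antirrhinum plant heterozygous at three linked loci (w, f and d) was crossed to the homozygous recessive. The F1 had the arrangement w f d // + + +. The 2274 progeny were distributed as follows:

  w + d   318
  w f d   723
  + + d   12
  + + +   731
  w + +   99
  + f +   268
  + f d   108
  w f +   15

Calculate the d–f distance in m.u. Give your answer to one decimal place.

27.0 m.u.

The two rarest classes, w f + and + + d, are the double crossovers. Comparing them with the parentals, only the d allele has switched, so d is the middle locus and the order is w – d – f.
Crossovers in the d–f interval produce the single-crossover classes w + d and + f + (318 + 268 = 586) plus the double crossovers (27).
RF(d–f) = (586 + 27) / 2274 = 613/2274 = 0.2696 → 27.0 m.u.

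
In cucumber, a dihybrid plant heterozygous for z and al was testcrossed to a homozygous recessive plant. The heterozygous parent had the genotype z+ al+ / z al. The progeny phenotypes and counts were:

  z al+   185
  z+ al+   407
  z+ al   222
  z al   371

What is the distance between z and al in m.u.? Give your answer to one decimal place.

34.3 m.u.

The recombinant classes are z+ al and z al+: 222 + 185 = 407.
Recombination frequency = 407/1185 = 0.3435 ≈ 34.3%, i.e. 34.3 m.u.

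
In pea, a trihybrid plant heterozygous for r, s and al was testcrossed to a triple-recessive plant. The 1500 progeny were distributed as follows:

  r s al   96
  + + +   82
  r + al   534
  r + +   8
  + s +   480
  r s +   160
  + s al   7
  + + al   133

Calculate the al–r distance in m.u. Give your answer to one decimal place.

20.5 m.u.

The two most frequent reciprocal classes, + s + and r + al, are the parental types, so the F1 was + s + / r + al.
The two rarest classes, + s al and r + +, are the double crossovers. Comparing them with the parentals, only the al allele has switched, so al is the middle locus and the order is s – al – r.
Crossovers in the al–r interval produce the single-crossover classes r s + and + + al (160 + 133 = 293) plus the double crossovers (15).
RF(al–r) = (293 + 15) / 1500 = 308/1500 = 0.2053 → 20.5 m.u.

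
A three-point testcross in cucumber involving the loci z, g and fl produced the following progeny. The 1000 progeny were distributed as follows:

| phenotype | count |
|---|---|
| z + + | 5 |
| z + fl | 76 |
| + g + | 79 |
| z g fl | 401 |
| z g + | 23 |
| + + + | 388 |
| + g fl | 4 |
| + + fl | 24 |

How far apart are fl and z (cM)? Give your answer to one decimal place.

5.6 cM

The two most frequent reciprocal classes, z g fl and + + +, are the parental types, so the F1 was z g fl / + + +.
The two rarest classes, + g fl and z + +, are the double crossovers. Comparing them with the parentals, only the z allele has switched, so z is the middle locus and the order is fl – z – g.
Crossovers in the fl–z interval produce the single-crossover classes z g + and + + fl (23 + 24 = 47) plus the double crossovers (9).
RF(fl–z) = (47 + 9) / 1000 = 56/1000 = 0.0560 → 5.6 cM.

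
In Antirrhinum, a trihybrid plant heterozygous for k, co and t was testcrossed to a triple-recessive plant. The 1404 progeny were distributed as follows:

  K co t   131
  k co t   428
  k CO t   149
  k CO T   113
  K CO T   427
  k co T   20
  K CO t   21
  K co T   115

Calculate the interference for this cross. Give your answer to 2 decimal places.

The two most frequent reciprocal classes, K CO T and k co t, are the parental types, so the F1 was K CO T / k co t.
The two rarest classes, K CO t and k co T, are the double crossovers. Comparing them with the parentals, only the t allele has switched, so t is the middle locus and the order is co – t – k.
co–t: (264 + 41)/1404 = 0.2172; t–k: (244 + 41)/1404 = 0.2030.
Expected DCO frequency = 0.2172 × 0.2030 ≈ 0.04409; observed = 41/1404 ≈ 0.02920.
Coefficient of coincidence = 0.02920/0.04409 ≈ 0.66; interference = 1 − 0.66 = 0.34.

0.34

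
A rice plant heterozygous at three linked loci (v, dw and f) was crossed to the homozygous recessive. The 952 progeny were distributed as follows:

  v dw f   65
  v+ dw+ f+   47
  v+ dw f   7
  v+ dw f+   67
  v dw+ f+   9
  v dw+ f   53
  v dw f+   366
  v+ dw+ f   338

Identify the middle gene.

The two most frequent reciprocal classes, v dw f+ and v+ dw+ f, are the parental types, so the F1 was v dw f+ / v+ dw+ f.
The two rarest classes, v dw+ f+ and v+ dw f, are the double crossovers. Comparing them with the parentals, only the dw allele has switched, so dw is the middle locus and the order is f – dw – v.

dw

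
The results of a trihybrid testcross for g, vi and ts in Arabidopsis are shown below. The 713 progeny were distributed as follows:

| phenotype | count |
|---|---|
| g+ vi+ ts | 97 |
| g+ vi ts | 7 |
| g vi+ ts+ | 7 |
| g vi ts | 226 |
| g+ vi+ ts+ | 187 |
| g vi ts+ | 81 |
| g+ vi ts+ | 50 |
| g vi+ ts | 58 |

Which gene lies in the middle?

g

The two most frequent reciprocal classes, g vi ts and g+ vi+ ts+, are the parental types, so the F1 was g vi ts / g+ vi+ ts+.
The two rarest classes, g+ vi ts and g vi+ ts+, are the double crossovers. Comparing them with the parentals, only the g allele has switched, so g is the middle locus and the order is ts – g – vi.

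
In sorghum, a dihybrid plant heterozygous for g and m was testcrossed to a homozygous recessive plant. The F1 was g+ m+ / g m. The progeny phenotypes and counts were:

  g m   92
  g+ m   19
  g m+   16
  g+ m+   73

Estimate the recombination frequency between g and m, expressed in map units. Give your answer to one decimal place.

The recombinant classes are g+ m and g m+: 19 + 16 = 35.
Recombination frequency = 35/200 = 0.1750 ≈ 17.5%, i.e. 17.5 map units.

17.5 map units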